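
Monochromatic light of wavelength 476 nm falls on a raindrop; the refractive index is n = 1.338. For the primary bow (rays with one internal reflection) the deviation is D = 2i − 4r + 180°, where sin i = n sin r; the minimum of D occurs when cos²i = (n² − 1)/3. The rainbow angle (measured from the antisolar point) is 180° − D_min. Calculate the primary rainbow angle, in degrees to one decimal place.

41.4°

cos²i = (1.79024 − 1)/3 = 0.26341; i = arccos(0.51324) = 59.120°.
sin r = sin 59.120°/1.338 = 0.64144; r = 39.899°.
D_min = 2·59.120° − 4·39.899° + 180° = 138.643°.
Rainbow angle = 180° − D_min = 41.357°.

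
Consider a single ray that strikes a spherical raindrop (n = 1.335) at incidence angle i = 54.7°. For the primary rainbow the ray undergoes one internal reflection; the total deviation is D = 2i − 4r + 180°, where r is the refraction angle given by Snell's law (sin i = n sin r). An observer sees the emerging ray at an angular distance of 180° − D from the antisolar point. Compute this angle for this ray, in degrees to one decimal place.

41.3°

sin r = sin 54.7° / 1.335 = 0.8161/1.335 = 0.6113; r = 37.69°.
D = 2·54.7° − 4·37.69° + 180° = 109.40° − 150.75° + 180° = 138.65°.
Angle from antisolar point = 180° − D = 41.35°.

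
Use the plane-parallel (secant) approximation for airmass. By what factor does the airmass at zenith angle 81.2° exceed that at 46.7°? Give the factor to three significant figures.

X(81.2°)/X(46.7°) = sec 81.2° / sec 46.7° = cos 46.7° / cos 81.2° = 0.6858/0.1530 = 4.4829.

4.48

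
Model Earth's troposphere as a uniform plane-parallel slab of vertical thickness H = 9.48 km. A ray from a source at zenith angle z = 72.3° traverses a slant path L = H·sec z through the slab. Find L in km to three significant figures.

31.2 km

sec z = 1/cos 72.3° = 3.2891.
L = 9.48 × 3.2891 = 31.181 km.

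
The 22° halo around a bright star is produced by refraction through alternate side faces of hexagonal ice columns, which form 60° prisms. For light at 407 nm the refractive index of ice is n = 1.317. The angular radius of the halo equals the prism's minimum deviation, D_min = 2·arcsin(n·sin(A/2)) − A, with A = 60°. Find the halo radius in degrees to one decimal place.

n·sin(A/2) = 1.317 × sin 30° = 1.317 × 0.5000 = 0.6585.
D_min = 2·arcsin(0.6585) − 60° = 2 × 41.186° − 60° = 22.371°.

22.4°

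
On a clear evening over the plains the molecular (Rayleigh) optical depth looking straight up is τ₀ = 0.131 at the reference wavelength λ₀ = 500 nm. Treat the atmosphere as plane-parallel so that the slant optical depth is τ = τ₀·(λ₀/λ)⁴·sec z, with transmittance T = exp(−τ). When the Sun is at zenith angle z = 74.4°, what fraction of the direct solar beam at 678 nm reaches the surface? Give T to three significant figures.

0.866

sec 74.4° = 3.7186.
τ = 0.131 × (500/678)⁴ × 3.7186 = 0.131 × 0.2958 × 3.7186 = 0.1441.
T = exp(−0.1441) = 0.8658.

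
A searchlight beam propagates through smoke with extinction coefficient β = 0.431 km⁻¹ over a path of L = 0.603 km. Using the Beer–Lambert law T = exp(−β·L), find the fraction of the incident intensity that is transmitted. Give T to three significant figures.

τ = β·L = 0.431 × 0.603 = 0.2599.
T = exp(−0.2599) = 0.7711.

0.771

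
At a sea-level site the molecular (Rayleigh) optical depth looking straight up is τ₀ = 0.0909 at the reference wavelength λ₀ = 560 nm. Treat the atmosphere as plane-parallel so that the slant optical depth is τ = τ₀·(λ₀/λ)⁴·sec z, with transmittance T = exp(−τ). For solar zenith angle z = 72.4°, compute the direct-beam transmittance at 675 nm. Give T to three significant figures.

sec 72.4° = 3.3072.
τ = 0.0909 × (560/675)⁴ × 3.3072 = 0.0909 × 0.4737 × 3.3072 = 0.1424.
T = exp(−0.1424) = 0.8673.

0.867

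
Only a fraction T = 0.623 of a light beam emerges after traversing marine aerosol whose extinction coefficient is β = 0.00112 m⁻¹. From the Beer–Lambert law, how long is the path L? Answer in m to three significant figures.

423 m

Beer–Lambert: T = exp(−βL) ⇒ L = −ln(T)/β = −ln(0.623)/0.00112 = 0.4732/0.00112 = 422.5 m.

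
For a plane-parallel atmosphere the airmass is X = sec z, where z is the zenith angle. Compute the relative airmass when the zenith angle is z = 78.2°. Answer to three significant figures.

4.89

X = sec z = 1/cos 78.2° = 1/0.2045 = 4.8901.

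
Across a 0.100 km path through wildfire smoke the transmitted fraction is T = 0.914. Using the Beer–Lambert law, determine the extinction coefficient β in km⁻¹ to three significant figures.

Beer–Lambert: T = exp(−βL) ⇒ β = −ln(T)/L = −ln(0.914)/0.100 = 0.0899/0.100 = 0.8992 km⁻¹.

0.899 km⁻¹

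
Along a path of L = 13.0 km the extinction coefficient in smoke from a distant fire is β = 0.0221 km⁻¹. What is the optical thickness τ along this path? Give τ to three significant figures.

0.287

τ = β·L = 0.0221 × 13.0 = 0.2873.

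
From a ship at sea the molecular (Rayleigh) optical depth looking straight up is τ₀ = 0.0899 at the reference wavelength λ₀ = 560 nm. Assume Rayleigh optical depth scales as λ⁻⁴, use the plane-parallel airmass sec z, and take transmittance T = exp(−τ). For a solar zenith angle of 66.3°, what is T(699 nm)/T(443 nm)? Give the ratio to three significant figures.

Airmass: sec 66.3° = 2.4879.
τ(699 nm) = 0.0899 × (560/699)⁴ × 2.4879 = 0.0899 × 0.4119 × 2.4879 = 0.0921.
τ(443 nm) = 0.0899 × (560/443)⁴ × 2.4879 = 0.0899 × 2.5535 × 2.4879 = 0.5711.
T(699)/T(443) = exp(τ_B − τ_A) = exp(0.4790) = 1.6144.

1.61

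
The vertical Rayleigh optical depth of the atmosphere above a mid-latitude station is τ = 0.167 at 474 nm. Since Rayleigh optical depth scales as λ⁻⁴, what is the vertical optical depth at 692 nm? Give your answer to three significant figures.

τ(692 nm) = τ(474 nm) × (474/692)⁴ = 0.167 × (0.6850)⁴ = 0.167 × 0.2201 = 0.0368.

0.0368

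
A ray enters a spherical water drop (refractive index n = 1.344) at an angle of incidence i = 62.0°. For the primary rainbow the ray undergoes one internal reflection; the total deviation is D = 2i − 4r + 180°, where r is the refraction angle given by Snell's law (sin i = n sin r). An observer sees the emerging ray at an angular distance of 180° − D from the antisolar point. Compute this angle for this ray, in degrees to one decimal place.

40.3°

sin r = sin 62.0° / 1.344 = 0.8829/1.344 = 0.6570; r = 41.07°.
D = 2·62.0° − 4·41.07° + 180° = 124.00° − 164.27° + 180° = 139.73°.
Angle from antisolar point = 180° − D = 40.27°.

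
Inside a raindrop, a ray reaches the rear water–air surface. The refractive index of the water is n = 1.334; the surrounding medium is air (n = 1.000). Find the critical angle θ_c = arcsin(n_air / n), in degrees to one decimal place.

48.6°

sin θ_c = n_air / n = 1.000 / 1.334 = 0.7496.
θ_c = arcsin(0.7496) = 48.56°.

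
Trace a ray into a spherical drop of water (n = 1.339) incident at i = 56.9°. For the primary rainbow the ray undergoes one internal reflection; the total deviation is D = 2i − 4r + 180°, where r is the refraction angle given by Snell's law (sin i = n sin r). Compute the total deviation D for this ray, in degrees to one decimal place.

138.9°

sin r = sin 56.9° / 1.339 = 0.8377/1.339 = 0.6256; r = 38.73°.
D = 2·56.9° − 4·38.73° + 180° = 113.80° − 154.91° + 180° = 138.89°.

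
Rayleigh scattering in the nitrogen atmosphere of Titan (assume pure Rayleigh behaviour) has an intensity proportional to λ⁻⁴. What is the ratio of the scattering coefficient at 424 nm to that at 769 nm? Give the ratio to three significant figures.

10.8

Rayleigh scattering ∝ λ⁻⁴, so the ratio of coefficients is the inverse fourth power of the wavelength ratio.
σ(424)/σ(769) = (769/424)⁴ = (1.8137)⁴ = 10.82.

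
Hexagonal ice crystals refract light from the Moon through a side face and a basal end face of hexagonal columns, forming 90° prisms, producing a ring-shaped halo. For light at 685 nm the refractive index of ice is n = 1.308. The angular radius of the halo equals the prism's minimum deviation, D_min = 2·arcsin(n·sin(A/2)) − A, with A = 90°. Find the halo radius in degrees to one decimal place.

n·sin(A/2) = 1.308 × sin 45° = 1.308 × 0.7071 = 0.9249.
D_min = 2·arcsin(0.9249) − 90° = 2 × 67.653° − 90° = 45.305°.

45.3°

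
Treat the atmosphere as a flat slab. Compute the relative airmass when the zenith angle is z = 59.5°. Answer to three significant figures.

1.97

X = sec z = 1/cos 59.5° = 1/0.5075 = 1.9703.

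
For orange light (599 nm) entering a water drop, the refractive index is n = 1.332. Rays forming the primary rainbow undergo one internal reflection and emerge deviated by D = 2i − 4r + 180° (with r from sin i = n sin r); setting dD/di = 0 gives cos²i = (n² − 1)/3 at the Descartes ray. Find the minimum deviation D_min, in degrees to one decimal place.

137.8°

cos²i = (1.77422 − 1)/3 = 0.25807; i = arccos(0.50801) = 59.469°.
sin r = sin 59.469°/1.332 = 0.64666; r = 40.290°.
D_min = 2·59.469° − 4·40.290° + 180° = 137.776°.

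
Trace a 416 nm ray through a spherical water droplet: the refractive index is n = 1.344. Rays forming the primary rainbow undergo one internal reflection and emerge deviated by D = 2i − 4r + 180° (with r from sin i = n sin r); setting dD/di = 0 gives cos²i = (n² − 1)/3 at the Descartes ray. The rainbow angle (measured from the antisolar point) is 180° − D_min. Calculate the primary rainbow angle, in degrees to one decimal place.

cos²i = (1.80634 − 1)/3 = 0.26878; i = arccos(0.51844) = 58.772°.
sin r = sin 58.772°/1.344 = 0.63625; r = 39.512°.
D_min = 2·58.772° − 4·39.512° + 180° = 139.495°.
Rainbow angle = 180° − D_min = 40.505°.

40.5°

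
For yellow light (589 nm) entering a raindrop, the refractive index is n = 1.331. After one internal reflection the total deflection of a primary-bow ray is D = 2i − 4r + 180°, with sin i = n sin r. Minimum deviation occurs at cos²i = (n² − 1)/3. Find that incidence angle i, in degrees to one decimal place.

59.5°

cos²i = (1.331² − 1)/3 = (1.77156 − 1)/3 = 0.25719.
cos i = 0.50714, so i = 59.527°.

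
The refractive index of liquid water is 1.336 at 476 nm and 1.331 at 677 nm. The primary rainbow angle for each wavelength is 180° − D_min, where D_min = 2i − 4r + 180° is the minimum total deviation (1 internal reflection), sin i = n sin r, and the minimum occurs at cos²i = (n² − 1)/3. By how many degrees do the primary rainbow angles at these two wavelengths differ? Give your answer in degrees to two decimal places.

At 476 nm (n = 1.336): cos²i = 0.26163 → i = 59.236°, r = 40.029°, D_min = 138.356°, rainbow angle = 41.644°.
At 677 nm (n = 1.331): cos²i = 0.25719 → i = 59.527°, r = 40.356°, D_min = 137.630°, rainbow angle = 42.370°.
Angular width = |41.644° − 42.370°| = 0.726°.

0.73°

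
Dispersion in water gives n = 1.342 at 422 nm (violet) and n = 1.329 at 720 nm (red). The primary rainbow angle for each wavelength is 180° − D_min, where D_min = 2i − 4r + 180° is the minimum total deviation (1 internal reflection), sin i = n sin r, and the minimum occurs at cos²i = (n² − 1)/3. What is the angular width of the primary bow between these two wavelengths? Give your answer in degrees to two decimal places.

1.88°

At 422 nm (n = 1.342): cos²i = 0.26699 → i = 58.888°, r = 39.641°, D_min = 139.213°, rainbow angle = 40.787°.
At 720 nm (n = 1.329): cos²i = 0.25541 → i = 59.643°, r = 40.487°, D_min = 137.337°, rainbow angle = 42.663°.
Angular width = |40.787° − 42.663°| = 1.876°.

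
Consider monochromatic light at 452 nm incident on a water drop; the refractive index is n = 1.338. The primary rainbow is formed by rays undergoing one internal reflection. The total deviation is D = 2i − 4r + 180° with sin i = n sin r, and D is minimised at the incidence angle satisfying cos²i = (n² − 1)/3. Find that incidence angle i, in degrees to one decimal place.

59.1°

cos²i = (1.338² − 1)/3 = (1.79024 − 1)/3 = 0.26341.
cos i = 0.51324, so i = 59.120°.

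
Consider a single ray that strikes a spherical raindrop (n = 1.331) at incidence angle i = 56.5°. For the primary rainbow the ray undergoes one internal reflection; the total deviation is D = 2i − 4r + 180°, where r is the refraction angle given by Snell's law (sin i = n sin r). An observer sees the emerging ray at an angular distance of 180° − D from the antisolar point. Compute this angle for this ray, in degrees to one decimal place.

42.2°

sin r = sin 56.5° / 1.331 = 0.8339/1.331 = 0.6265; r = 38.79°.
D = 2·56.5° − 4·38.79° + 180° = 113.00° − 155.17° + 180° = 137.83°.
Angle from antisolar point = 180° − D = 42.17°.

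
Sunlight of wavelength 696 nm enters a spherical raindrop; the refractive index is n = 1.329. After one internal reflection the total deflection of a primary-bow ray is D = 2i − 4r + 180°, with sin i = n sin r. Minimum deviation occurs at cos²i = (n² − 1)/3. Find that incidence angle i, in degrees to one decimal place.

59.6°

cos²i = (1.329² − 1)/3 = (1.76624 − 1)/3 = 0.25541.
cos i = 0.50538, so i = 59.643°.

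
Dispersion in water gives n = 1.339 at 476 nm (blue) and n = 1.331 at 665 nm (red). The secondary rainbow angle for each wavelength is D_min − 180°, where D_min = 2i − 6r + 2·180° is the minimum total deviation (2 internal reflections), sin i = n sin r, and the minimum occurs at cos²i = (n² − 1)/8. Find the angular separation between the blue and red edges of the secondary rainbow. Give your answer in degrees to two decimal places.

2.09°

At 476 nm (n = 1.339): cos²i = 0.09912 → i = 71.650°, r = 45.141°, D_min = 232.451°, rainbow angle = 52.451°.
At 665 nm (n = 1.331): cos²i = 0.09645 → i = 71.907°, r = 45.575°, D_min = 230.365°, rainbow angle = 50.365°.
Angular width = |52.451° − 50.365°| = 2.086°.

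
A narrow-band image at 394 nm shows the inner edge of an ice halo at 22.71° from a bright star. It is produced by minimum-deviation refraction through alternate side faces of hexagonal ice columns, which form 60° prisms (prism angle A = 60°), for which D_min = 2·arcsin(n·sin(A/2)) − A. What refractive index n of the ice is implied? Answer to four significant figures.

Rearranging: n = sin((D_min + A)/2) / sin(A/2).
(D_min + A)/2 = (22.71° + 60°)/2 = 41.355°.
n = sin 41.355° / sin 30° = 0.6607 / 0.5000 = 1.3214.

1.321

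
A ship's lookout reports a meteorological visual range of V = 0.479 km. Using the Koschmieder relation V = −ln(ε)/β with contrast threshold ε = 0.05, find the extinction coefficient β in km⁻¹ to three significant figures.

6.25 km⁻¹

β = −ln(0.05) / V = 2.996 / 0.479 = 6.2541 km⁻¹.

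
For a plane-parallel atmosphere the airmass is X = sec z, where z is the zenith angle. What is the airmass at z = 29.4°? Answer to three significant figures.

1.15

X = sec z = 1/cos 29.4° = 1/0.8712 = 1.1478.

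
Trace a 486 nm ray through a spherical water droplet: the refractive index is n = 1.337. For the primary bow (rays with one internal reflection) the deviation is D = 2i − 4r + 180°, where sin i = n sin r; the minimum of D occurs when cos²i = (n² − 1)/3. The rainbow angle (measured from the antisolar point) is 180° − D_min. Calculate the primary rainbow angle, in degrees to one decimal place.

cos²i = (1.78757 − 1)/3 = 0.26252; i = arccos(0.51237) = 59.178°.
sin r = sin 59.178°/1.337 = 0.64231; r = 39.964°.
D_min = 2·59.178° − 4·39.964° + 180° = 138.500°.
Rainbow angle = 180° − D_min = 41.500°.

41.5°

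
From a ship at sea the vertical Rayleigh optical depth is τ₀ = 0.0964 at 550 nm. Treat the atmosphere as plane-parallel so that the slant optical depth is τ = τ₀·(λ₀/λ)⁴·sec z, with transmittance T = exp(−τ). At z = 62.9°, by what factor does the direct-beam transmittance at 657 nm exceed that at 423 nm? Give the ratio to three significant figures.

1.65

Airmass: sec 62.9° = 2.1952.
τ(657 nm) = 0.0964 × (550/657)⁴ × 2.1952 = 0.0964 × 0.4911 × 2.1952 = 0.1039.
τ(423 nm) = 0.0964 × (550/423)⁴ × 2.1952 = 0.0964 × 2.8582 × 2.1952 = 0.6048.
T(657)/T(423) = exp(τ_B − τ_A) = exp(0.5009) = 1.6502.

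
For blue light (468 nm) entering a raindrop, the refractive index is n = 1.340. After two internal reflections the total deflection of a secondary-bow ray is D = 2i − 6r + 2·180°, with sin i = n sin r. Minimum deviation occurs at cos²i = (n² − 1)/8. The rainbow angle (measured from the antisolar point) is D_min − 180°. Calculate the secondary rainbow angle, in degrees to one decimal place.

52.7°

cos²i = (1.79560 − 1)/8 = 0.09945; i = arccos(0.31536) = 71.618°.
sin r = sin 71.618°/1.340 = 0.70819; r = 45.088°.
D_min = 2·71.618° − 6·45.088° + 360° = 232.709°.
Rainbow angle = D_min − 180° = 52.709°.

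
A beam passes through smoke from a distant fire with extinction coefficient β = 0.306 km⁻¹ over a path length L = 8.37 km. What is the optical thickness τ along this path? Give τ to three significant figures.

τ = β·L = 0.306 × 8.37 = 2.5612.

2.56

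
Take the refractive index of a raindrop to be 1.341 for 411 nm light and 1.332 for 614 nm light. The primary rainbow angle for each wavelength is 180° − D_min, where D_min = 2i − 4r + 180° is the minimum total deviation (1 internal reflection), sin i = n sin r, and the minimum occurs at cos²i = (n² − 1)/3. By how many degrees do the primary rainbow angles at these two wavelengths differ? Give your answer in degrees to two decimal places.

1.29°

At 411 nm (n = 1.341): cos²i = 0.26609 → i = 58.946°, r = 39.705°, D_min = 139.071°, rainbow angle = 40.929°.
At 614 nm (n = 1.332): cos²i = 0.25807 → i = 59.469°, r = 40.290°, D_min = 137.776°, rainbow angle = 42.224°.
Angular width = |40.929° − 42.224°| = 1.295°.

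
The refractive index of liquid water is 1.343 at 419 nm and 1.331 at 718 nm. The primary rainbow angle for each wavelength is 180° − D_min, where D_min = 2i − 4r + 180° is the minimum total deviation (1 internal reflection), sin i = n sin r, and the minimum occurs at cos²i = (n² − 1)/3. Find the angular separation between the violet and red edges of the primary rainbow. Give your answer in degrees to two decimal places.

1.72°

At 419 nm (n = 1.343): cos²i = 0.26788 → i = 58.830°, r = 39.577°, D_min = 139.354°, rainbow angle = 40.646°.
At 718 nm (n = 1.331): cos²i = 0.25719 → i = 59.527°, r = 40.356°, D_min = 137.630°, rainbow angle = 42.370°.
Angular width = |40.646° − 42.370°| = 1.724°.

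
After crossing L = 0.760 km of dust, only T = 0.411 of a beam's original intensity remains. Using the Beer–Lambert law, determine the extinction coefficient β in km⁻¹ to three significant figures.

1.17 km⁻¹

Beer–Lambert: T = exp(−βL) ⇒ β = −ln(T)/L = −ln(0.411)/0.760 = 0.8892/0.760 = 1.17 km⁻¹.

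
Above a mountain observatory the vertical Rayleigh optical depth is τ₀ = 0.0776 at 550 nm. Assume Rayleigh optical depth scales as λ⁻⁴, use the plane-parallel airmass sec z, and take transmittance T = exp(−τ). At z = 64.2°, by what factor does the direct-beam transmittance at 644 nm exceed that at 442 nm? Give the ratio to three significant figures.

Airmass: sec 64.2° = 2.2976.
τ(644 nm) = 0.0776 × (550/644)⁴ × 2.2976 = 0.0776 × 0.5320 × 2.2976 = 0.0949.
τ(442 nm) = 0.0776 × (550/442)⁴ × 2.2976 = 0.0776 × 2.3975 × 2.2976 = 0.4275.
T(644)/T(442) = exp(τ_B − τ_A) = exp(0.3326) = 1.3946.

1.39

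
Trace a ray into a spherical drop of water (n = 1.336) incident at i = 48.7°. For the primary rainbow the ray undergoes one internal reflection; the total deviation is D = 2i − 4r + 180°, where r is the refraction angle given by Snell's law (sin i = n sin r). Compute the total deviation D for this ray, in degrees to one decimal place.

sin r = sin 48.7° / 1.336 = 0.7513/1.336 = 0.5623; r = 34.22°.
D = 2·48.7° − 4·34.22° + 180° = 97.40° − 136.87° + 180° = 140.53°.

140.5°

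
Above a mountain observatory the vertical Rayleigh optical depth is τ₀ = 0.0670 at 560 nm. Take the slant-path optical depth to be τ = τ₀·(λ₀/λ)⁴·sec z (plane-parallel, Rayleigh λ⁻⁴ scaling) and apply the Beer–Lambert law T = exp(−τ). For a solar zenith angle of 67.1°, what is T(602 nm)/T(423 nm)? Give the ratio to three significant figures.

1.49

Airmass: sec 67.1° = 2.5699.
τ(602 nm) = 0.0670 × (560/602)⁴ × 2.5699 = 0.0670 × 0.7488 × 2.5699 = 0.1289.
τ(423 nm) = 0.0670 × (560/423)⁴ × 2.5699 = 0.0670 × 3.0718 × 2.5699 = 0.5289.
T(602)/T(423) = exp(τ_B − τ_A) = exp(0.4000) = 1.4918.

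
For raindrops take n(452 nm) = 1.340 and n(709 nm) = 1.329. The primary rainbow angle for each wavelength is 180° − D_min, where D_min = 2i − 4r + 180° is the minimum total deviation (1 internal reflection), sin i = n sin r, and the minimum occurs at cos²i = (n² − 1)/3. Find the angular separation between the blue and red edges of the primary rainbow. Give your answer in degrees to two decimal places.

1.59°

At 452 nm (n = 1.340): cos²i = 0.26520 → i = 59.004°, r = 39.770°, D_min = 138.929°, rainbow angle = 41.071°.
At 709 nm (n = 1.329): cos²i = 0.25541 → i = 59.643°, r = 40.487°, D_min = 137.337°, rainbow angle = 42.663°.
Angular width = |41.071° − 42.663°| = 1.592°.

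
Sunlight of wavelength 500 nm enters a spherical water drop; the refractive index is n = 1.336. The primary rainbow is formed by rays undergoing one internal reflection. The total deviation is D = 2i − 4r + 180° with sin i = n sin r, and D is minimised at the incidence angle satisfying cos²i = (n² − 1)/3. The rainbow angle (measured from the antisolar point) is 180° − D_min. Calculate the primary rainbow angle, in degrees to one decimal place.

cos²i = (1.78490 − 1)/3 = 0.26163; i = arccos(0.51150) = 59.236°.
sin r = sin 59.236°/1.336 = 0.64318; r = 40.029°.
D_min = 2·59.236° − 4·40.029° + 180° = 138.356°.
Rainbow angle = 180° − D_min = 41.644°.

41.6°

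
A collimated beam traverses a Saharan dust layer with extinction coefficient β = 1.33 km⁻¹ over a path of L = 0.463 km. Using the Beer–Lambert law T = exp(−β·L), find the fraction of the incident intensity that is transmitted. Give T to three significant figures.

0.540

τ = β·L = 1.33 × 0.463 = 0.6158.
T = exp(−0.6158) = 0.5402.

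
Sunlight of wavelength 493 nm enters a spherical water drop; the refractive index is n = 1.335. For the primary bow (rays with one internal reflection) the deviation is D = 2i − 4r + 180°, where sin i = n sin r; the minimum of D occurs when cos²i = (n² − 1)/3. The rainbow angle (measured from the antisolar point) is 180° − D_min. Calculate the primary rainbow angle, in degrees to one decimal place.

41.8°

cos²i = (1.78222 − 1)/3 = 0.26074; i = arccos(0.51063) = 59.294°.
sin r = sin 59.294°/1.335 = 0.64405; r = 40.094°.
D_min = 2·59.294° − 4·40.094° + 180° = 138.212°.
Rainbow angle = 180° − D_min = 41.788°.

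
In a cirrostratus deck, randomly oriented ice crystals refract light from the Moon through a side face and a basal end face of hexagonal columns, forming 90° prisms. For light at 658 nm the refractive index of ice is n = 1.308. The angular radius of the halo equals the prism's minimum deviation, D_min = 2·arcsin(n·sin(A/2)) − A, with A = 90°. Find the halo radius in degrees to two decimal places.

45.31°

n·sin(A/2) = 1.308 × sin 45° = 1.308 × 0.7071 = 0.9249.
D_min = 2·arcsin(0.9249) − 90° = 2 × 67.653° − 90° = 45.305°.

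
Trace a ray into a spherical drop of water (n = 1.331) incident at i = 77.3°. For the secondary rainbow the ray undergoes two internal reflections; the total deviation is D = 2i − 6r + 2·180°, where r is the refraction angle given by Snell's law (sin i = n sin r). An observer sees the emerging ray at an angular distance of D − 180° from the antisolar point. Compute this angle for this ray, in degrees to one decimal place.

sin r = sin 77.3° / 1.331 = 0.9755/1.331 = 0.7329; r = 47.13°.
D = 2·77.3° − 6·47.13° + 2·180° = 154.60° − 282.80° + 360° = 231.80°.
Angle from antisolar point = D − 180° = 51.80°.

51.8°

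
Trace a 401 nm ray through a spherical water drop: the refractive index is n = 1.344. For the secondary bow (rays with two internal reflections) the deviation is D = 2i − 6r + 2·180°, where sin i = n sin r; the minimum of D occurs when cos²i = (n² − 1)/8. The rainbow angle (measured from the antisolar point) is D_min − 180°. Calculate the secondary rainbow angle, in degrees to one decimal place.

53.7°

cos²i = (1.80634 − 1)/8 = 0.10079; i = arccos(0.31748) = 71.490°.
sin r = sin 71.490°/1.344 = 0.70555; r = 44.874°.
D_min = 2·71.490° − 6·44.874° + 360° = 233.733°.
Rainbow angle = D_min − 180° = 53.733°.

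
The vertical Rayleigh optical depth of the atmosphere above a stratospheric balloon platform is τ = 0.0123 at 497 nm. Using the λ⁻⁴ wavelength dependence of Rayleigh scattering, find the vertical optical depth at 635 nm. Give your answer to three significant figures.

0.00462

τ(635 nm) = τ(497 nm) × (497/635)⁴ = 0.0123 × (0.7827)⁴ = 0.0123 × 0.3753 = 0.0046.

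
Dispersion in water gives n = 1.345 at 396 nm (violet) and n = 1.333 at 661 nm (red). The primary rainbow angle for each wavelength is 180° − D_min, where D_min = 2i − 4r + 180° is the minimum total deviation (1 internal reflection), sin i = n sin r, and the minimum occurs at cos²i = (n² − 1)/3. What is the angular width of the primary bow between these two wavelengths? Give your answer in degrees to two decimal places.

At 396 nm (n = 1.345): cos²i = 0.26967 → i = 58.715°, r = 39.448°, D_min = 139.635°, rainbow angle = 40.365°.
At 661 nm (n = 1.333): cos²i = 0.25896 → i = 59.410°, r = 40.225°, D_min = 137.922°, rainbow angle = 42.078°.
Angular width = |40.365° − 42.078°| = 1.713°.

1.71°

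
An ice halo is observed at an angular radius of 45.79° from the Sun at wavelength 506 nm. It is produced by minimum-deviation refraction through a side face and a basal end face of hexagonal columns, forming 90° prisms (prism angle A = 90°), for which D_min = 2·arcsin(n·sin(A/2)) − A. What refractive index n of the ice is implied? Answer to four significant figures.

1.310

Rearranging: n = sin((D_min + A)/2) / sin(A/2).
(D_min + A)/2 = (45.79° + 90°)/2 = 67.895°.
n = sin 67.895° / sin 45° = 0.9265 / 0.7071 = 1.3103.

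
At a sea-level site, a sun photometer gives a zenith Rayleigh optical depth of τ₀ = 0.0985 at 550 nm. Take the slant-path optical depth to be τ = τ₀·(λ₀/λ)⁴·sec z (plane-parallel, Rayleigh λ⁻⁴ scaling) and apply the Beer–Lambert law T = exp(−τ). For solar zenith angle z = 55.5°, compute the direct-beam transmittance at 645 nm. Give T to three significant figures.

sec 55.5° = 1.7655.
τ = 0.0985 × (550/645)⁴ × 1.7655 = 0.0985 × 0.5287 × 1.7655 = 0.0919.
T = exp(−0.0919) = 0.9122.

0.912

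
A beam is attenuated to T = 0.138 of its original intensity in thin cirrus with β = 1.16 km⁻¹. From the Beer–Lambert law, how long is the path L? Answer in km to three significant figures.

1.71 km

Beer–Lambert: T = exp(−βL) ⇒ L = −ln(T)/β = −ln(0.138)/1.16 = 1.9805/1.16 = 1.707 km.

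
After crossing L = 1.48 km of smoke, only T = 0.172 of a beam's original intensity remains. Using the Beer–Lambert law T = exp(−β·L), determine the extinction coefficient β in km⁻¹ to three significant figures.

1.19 km⁻¹

Beer–Lambert: T = exp(−βL) ⇒ β = −ln(T)/L = −ln(0.172)/1.48 = 1.7603/1.48 = 1.189 km⁻¹.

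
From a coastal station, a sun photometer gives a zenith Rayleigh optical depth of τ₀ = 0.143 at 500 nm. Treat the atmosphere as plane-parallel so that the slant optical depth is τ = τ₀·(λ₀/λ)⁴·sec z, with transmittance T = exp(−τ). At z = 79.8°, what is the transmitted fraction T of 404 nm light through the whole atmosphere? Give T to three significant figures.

0.150

sec 79.8° = 5.6470.
τ = 0.143 × (500/404)⁴ × 5.6470 = 0.143 × 2.3461 × 5.6470 = 1.8946.
T = exp(−1.8946) = 0.1504.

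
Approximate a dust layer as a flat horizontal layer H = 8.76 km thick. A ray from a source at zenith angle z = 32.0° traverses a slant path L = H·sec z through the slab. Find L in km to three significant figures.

sec z = 1/cos 32.0° = 1.1792.
L = 8.76 × 1.1792 = 10.330 km.

10.3 km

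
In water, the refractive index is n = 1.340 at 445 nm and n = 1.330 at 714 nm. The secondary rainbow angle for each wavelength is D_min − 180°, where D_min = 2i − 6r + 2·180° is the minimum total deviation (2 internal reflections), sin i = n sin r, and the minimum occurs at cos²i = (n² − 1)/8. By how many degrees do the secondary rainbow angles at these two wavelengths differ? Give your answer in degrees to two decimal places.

2.61°

At 445 nm (n = 1.340): cos²i = 0.09945 → i = 71.618°, r = 45.088°, D_min = 232.709°, rainbow angle = 52.709°.
At 714 nm (n = 1.330): cos²i = 0.09611 → i = 71.940°, r = 45.630°, D_min = 230.101°, rainbow angle = 50.101°.
Angular width = |52.709° − 50.101°| = 2.608°.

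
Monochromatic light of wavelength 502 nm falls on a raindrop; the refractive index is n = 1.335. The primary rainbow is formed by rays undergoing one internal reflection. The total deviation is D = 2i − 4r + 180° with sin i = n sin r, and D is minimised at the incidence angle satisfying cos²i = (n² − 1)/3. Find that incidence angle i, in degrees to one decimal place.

59.3°

cos²i = (1.335² − 1)/3 = (1.78222 − 1)/3 = 0.26074.
cos i = 0.51063, so i = 59.294°.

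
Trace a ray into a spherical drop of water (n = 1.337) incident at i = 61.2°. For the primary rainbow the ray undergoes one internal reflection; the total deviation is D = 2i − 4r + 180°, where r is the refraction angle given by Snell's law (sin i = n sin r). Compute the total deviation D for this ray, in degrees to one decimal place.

sin r = sin 61.2° / 1.337 = 0.8763/1.337 = 0.6554; r = 40.95°.
D = 2·61.2° − 4·40.95° + 180° = 122.40° − 163.81° + 180° = 138.59°.

138.6°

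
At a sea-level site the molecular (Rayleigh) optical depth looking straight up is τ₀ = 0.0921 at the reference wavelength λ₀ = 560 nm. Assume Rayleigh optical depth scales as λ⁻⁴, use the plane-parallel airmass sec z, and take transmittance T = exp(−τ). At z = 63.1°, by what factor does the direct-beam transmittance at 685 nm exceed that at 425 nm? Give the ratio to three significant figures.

Airmass: sec 63.1° = 2.2103.
τ(685 nm) = 0.0921 × (560/685)⁴ × 2.2103 = 0.0921 × 0.4467 × 2.2103 = 0.0909.
τ(425 nm) = 0.0921 × (560/425)⁴ × 2.2103 = 0.0921 × 3.0144 × 2.2103 = 0.6136.
T(685)/T(425) = exp(τ_B − τ_A) = exp(0.5227) = 1.6866.

1.69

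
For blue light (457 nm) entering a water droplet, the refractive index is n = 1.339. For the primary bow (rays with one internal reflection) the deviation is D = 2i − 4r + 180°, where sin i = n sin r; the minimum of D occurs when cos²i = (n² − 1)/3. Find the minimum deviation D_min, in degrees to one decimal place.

138.8°

cos²i = (1.79292 − 1)/3 = 0.26431; i = arccos(0.51411) = 59.062°.
sin r = sin 59.062°/1.339 = 0.64057; r = 39.834°.
D_min = 2·59.062° − 4·39.834° + 180° = 138.786°.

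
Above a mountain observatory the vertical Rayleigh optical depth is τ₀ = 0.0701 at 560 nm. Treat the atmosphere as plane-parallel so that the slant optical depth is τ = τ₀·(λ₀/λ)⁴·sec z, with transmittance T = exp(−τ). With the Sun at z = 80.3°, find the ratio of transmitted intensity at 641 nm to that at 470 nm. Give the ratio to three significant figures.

1.82

Airmass: sec 80.3° = 5.9351.
τ(641 nm) = 0.0701 × (560/641)⁴ × 5.9351 = 0.0701 × 0.5825 × 5.9351 = 0.2424.
τ(470 nm) = 0.0701 × (560/470)⁴ × 5.9351 = 0.0701 × 2.0154 × 5.9351 = 0.8385.
T(641)/T(470) = exp(τ_B − τ_A) = exp(0.5961) = 1.8151.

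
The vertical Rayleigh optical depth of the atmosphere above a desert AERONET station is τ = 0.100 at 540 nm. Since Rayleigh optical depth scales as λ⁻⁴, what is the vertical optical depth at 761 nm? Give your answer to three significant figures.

τ(761 nm) = τ(540 nm) × (540/761)⁴ = 0.100 × (0.7096)⁴ = 0.100 × 0.2535 = 0.0254.

0.0254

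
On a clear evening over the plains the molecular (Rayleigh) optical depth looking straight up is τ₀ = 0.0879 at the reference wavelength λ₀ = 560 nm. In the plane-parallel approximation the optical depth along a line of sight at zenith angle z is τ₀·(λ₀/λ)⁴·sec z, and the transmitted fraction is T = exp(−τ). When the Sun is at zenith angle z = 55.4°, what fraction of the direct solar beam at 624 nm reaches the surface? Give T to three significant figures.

sec 55.4° = 1.7610.
τ = 0.0879 × (560/624)⁴ × 1.7610 = 0.0879 × 0.6487 × 1.7610 = 0.1004.
T = exp(−0.1004) = 0.9045.

0.904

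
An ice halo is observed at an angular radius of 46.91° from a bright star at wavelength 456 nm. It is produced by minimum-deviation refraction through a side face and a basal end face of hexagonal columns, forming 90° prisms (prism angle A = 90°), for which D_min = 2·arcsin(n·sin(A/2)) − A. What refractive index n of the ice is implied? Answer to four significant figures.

1.315

Rearranging: n = sin((D_min + A)/2) / sin(A/2).
(D_min + A)/2 = (46.91° + 90°)/2 = 68.455°.
n = sin 68.455° / sin 45° = 0.9301 / 0.7071 = 1.3154.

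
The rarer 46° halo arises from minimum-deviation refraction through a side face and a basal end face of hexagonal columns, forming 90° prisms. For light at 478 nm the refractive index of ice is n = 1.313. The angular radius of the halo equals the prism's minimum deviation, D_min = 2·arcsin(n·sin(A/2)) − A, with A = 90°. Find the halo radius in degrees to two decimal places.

46.38°

n·sin(A/2) = 1.313 × sin 45° = 1.313 × 0.7071 = 0.9284.
D_min = 2·arcsin(0.9284) − 90° = 2 × 68.192° − 90° = 46.383°.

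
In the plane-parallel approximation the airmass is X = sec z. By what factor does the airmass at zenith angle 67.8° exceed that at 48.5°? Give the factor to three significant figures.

X(67.8°)/X(48.5°) = sec 67.8° / sec 48.5° = cos 48.5° / cos 67.8° = 0.6626/0.3778 = 1.7537.

1.75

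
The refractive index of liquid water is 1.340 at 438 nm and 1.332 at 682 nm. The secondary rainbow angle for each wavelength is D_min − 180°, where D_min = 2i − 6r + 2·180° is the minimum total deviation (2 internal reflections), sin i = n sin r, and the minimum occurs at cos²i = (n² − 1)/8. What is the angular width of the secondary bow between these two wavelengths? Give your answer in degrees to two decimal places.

At 438 nm (n = 1.340): cos²i = 0.09945 → i = 71.618°, r = 45.088°, D_min = 232.709°, rainbow angle = 52.709°.
At 682 nm (n = 1.332): cos²i = 0.09678 → i = 71.875°, r = 45.520°, D_min = 230.628°, rainbow angle = 50.628°.
Angular width = |52.709° − 50.628°| = 2.080°.

2.08°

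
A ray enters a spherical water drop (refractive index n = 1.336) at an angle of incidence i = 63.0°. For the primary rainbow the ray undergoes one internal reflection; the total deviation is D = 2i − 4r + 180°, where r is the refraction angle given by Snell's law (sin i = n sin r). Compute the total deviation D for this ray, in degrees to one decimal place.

138.7°

sin r = sin 63.0° / 1.336 = 0.8910/1.336 = 0.6669; r = 41.83°.
D = 2·63.0° − 4·41.83° + 180° = 126.00° − 167.32° + 180° = 138.68°.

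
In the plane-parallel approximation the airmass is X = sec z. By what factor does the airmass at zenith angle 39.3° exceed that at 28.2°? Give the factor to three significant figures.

1.14

X(39.3°)/X(28.2°) = sec 39.3° / sec 28.2° = cos 28.2° / cos 39.3° = 0.8813/0.7738 = 1.1389.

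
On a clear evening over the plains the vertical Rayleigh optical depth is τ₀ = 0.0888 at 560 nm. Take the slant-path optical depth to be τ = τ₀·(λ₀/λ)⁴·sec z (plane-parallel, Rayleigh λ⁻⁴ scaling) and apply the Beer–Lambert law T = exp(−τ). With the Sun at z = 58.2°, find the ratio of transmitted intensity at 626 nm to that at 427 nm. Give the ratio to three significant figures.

1.48

Airmass: sec 58.2° = 1.8977.
τ(626 nm) = 0.0888 × (560/626)⁴ × 1.8977 = 0.0888 × 0.6404 × 1.8977 = 0.1079.
τ(427 nm) = 0.0888 × (560/427)⁴ × 1.8977 = 0.0888 × 2.9583 × 1.8977 = 0.4985.
T(626)/T(427) = exp(τ_B − τ_A) = exp(0.3906) = 1.4779.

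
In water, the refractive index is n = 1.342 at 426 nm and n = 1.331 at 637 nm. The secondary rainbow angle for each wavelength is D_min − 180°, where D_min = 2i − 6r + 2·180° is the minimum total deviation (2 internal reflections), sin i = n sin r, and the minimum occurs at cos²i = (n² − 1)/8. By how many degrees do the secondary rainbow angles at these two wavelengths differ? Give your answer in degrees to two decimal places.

2.86°

At 426 nm (n = 1.342): cos²i = 0.10012 → i = 71.554°, r = 44.981°, D_min = 233.222°, rainbow angle = 53.222°.
At 637 nm (n = 1.331): cos²i = 0.09645 → i = 71.907°, r = 45.575°, D_min = 230.365°, rainbow angle = 50.365°.
Angular width = |53.222° − 50.365°| = 2.857°.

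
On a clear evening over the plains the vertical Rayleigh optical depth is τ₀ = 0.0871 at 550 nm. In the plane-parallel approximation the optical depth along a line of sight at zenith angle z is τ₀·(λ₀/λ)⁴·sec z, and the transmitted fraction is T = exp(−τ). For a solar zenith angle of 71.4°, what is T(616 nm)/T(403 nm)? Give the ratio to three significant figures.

Airmass: sec 71.4° = 3.1352.
τ(616 nm) = 0.0871 × (550/616)⁴ × 3.1352 = 0.0871 × 0.6355 × 3.1352 = 0.1735.
τ(403 nm) = 0.0871 × (550/403)⁴ × 3.1352 = 0.0871 × 3.4692 × 3.1352 = 0.9474.
T(616)/T(403) = exp(τ_B − τ_A) = exp(0.7738) = 2.1680.

2.17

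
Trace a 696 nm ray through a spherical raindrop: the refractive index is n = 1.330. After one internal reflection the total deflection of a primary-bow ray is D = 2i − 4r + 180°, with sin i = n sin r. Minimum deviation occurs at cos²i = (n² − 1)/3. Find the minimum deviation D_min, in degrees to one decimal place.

cos²i = (1.76890 − 1)/3 = 0.25630; i = arccos(0.50626) = 59.585°.
sin r = sin 59.585°/1.330 = 0.64841; r = 40.422°.
D_min = 2·59.585° − 4·40.422° + 180° = 137.484°.

137.5°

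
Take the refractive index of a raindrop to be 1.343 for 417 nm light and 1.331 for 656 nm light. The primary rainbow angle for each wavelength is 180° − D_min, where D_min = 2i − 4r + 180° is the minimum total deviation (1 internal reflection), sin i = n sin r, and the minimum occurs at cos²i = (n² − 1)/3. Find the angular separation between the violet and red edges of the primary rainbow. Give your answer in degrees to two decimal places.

1.72°

At 417 nm (n = 1.343): cos²i = 0.26788 → i = 58.830°, r = 39.577°, D_min = 139.354°, rainbow angle = 40.646°.
At 656 nm (n = 1.331): cos²i = 0.25719 → i = 59.527°, r = 40.356°, D_min = 137.630°, rainbow angle = 42.370°.
Angular width = |40.646° − 42.370°| = 1.724°.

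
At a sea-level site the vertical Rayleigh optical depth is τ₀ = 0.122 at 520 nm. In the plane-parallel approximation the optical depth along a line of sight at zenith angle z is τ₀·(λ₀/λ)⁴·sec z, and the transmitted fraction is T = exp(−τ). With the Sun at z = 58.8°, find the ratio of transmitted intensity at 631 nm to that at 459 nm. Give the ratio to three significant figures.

Airmass: sec 58.8° = 1.9304.
τ(631 nm) = 0.122 × (520/631)⁴ × 1.9304 = 0.122 × 0.4612 × 1.9304 = 0.1086.
τ(459 nm) = 0.122 × (520/459)⁴ × 1.9304 = 0.122 × 1.6473 × 1.9304 = 0.3879.
T(631)/T(459) = exp(τ_B − τ_A) = exp(0.2793) = 1.3222.

1.32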